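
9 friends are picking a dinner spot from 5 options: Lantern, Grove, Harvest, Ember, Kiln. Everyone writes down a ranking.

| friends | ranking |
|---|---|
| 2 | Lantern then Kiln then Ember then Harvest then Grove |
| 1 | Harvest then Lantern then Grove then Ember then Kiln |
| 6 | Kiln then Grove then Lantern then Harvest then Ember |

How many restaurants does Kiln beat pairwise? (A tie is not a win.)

4

Kiln against each rival (9 friends):
Kiln vs Lantern: 6 for Kiln, 3 for Lantern — Kiln by 6–3.
Kiln vs Grove: Kiln preferred on 2+6 = 8 ballots; Kiln wins 8–1.
Kiln vs Harvest: Kiln is ranked higher on 2+6 = 8 ballots, Harvest on 1. Kiln wins 8–1.
Kiln vs Ember: Kiln preferred on 2+6 = 8 ballots; Kiln wins 8–1.
Kiln beats Lantern, Grove, Harvest, Ember — 4 pairwise wins.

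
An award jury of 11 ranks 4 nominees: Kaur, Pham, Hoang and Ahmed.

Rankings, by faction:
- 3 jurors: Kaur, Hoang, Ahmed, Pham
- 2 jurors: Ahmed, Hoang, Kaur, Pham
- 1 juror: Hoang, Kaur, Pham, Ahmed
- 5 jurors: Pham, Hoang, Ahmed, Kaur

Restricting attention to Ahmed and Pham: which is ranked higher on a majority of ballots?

Pham

Ballots ranking Ahmed above Pham: 3 + 2 = 5.
Ballots ranking Pham above Ahmed: 11 − 5 = 6.
Pham wins the head-to-head 6–5.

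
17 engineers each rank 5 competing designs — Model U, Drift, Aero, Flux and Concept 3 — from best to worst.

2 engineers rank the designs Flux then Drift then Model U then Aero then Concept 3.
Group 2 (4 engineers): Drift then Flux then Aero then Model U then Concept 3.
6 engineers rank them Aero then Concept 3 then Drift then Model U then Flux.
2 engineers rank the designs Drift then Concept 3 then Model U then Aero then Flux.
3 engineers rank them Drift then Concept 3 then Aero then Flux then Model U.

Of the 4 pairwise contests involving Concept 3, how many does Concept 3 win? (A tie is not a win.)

2

Concept 3 against each rival (17 engineers):
Concept 3 vs Model U: 11 to 6, Concept 3.
Concept 3 vs Drift: 6 for Concept 3, 11 for Drift — Drift by 11–6.
Concept 3 vs Aero: 5 to 12, Aero.
Concept 3–Flux: Concept 3 11–6.
Concept 3 beats Model U, Flux; loses to Drift, Aero — 2 pairwise wins.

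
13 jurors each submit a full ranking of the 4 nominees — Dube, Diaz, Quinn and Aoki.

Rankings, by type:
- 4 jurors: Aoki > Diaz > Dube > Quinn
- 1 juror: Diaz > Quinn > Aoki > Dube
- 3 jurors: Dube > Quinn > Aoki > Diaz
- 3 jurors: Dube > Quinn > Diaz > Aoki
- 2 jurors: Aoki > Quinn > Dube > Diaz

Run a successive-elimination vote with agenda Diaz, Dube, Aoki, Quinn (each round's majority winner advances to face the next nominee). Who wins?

Quinn

Round 1: Diaz vs Dube — 5–8, Dube advances.
Round 2: Dube vs Aoki — 6–7, Aoki advances.
Round 3: Aoki vs Quinn — 6–7, Quinn advances.
The agenda winner is Quinn.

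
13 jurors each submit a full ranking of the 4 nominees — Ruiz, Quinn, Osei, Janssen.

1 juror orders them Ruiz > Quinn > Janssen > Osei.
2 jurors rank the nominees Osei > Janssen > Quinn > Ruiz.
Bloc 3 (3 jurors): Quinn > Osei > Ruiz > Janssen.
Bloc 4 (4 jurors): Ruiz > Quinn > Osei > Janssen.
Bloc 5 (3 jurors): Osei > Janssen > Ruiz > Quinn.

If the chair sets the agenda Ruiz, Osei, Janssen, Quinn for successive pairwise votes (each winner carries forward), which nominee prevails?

Quinn

Round 1: Ruiz vs Osei — 5–8, Osei advances.
Round 2: Osei vs Janssen — 12–1, Osei advances.
Round 3: Osei vs Quinn — 5–8, Quinn advances.
Quinn survives the agenda.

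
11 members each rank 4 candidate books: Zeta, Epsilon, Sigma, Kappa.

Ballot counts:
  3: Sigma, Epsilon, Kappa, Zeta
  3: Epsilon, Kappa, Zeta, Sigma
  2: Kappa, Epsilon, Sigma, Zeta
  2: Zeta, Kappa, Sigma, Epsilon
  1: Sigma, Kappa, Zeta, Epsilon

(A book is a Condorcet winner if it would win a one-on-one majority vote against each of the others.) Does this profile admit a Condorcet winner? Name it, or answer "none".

Head-to-head results (11 members):
Zeta vs Epsilon: Zeta preferred on 2+1 = 3 ballots; Epsilon wins 8–3.
Zeta vs Sigma: 5 to 6, Sigma.
Zeta vs Kappa: Zeta is ranked higher on 2 ballots, Kappa on 9. Kappa wins 9–2.
Epsilon vs Sigma: Epsilon is ranked higher on 3+2 = 5 ballots, Sigma on 6. Sigma wins 6–5.
Epsilon vs Kappa: 6 to 5, Epsilon.
Sigma vs Kappa: 4 to 7, Kappa.
Every book loses at least once (Zeta loses to Epsilon; Epsilon loses to Sigma; Sigma loses to Kappa; Kappa loses to Epsilon). The majority relation contains the cycle Epsilon → Kappa → Sigma → Epsilon, so there is no Condorcet winner.

none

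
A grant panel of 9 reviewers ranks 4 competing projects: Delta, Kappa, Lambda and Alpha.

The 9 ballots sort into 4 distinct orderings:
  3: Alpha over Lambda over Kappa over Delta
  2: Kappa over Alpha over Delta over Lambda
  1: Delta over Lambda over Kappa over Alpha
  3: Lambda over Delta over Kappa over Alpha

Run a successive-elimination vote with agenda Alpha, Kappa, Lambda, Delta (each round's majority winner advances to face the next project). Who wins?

Round 1: Alpha vs Kappa — 3–6, Kappa advances.
Round 2: Kappa vs Lambda — 2–7, Lambda advances.
Round 3: Lambda vs Delta — 6–3, Lambda advances.
The agenda winner is Lambda.

Lambda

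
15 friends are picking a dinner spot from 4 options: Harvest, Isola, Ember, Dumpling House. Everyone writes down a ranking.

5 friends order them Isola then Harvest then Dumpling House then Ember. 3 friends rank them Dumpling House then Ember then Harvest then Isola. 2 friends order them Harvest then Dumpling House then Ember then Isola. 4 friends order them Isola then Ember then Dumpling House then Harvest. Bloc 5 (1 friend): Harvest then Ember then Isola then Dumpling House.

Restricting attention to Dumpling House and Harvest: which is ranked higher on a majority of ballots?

Ballots ranking Dumpling House above Harvest: 3 + 4 = 7.
Ballots ranking Harvest above Dumpling House: 15 − 7 = 8.
Harvest wins the head-to-head 8–7.

Harvest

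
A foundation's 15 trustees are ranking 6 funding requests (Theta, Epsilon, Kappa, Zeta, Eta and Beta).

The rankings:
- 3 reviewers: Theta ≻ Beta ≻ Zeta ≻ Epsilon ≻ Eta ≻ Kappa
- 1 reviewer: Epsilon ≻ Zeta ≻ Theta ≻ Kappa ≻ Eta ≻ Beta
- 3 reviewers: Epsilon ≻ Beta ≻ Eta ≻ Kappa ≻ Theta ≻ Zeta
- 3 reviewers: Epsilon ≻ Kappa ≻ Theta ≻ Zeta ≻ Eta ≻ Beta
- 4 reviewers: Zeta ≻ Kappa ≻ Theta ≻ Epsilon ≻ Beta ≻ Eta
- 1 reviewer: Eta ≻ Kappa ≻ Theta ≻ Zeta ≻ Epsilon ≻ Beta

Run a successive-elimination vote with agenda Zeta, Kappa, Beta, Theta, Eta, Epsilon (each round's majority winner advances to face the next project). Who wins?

Theta

Round 1: Zeta vs Kappa — 8–7, Zeta advances.
Round 2: Zeta vs Beta — 9–6, Zeta advances.
Round 3: Zeta vs Theta — 5–10, Theta advances.
Round 4: Theta vs Eta — 11–4, Theta advances.
Round 5: Theta vs Epsilon — 8–7, Theta advances.
Theta survives the agenda.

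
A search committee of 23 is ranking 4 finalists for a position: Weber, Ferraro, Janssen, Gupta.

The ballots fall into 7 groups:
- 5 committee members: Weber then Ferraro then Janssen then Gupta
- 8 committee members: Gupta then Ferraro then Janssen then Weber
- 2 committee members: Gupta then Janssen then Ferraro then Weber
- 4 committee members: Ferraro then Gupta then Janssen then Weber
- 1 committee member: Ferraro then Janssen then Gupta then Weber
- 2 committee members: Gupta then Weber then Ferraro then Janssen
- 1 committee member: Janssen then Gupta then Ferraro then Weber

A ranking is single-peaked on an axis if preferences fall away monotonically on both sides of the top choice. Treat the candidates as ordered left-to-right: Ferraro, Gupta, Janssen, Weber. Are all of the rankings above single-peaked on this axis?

no

Axis positions: Ferraro=1, Gupta=2, Janssen=3, Weber=4.
Group 1: ranking walks positions 4-1-3-2; Ferraro is ranked above Janssen even though Janssen lies between Ferraro and the peak Weber on the axis — preferences dip and rise again. Not single-peaked.
Group 2 (peak Gupta at position 2): ranking walks positions 2-1-3-4, expanding outward from the peak — single-peaked.
Group 3 (peak Gupta at position 2): ranking walks positions 2-3-1-4, expanding outward from the peak — single-peaked.
Group 4 (peak Ferraro at position 1): ranking walks positions 1-2-3-4, expanding outward from the peak — single-peaked.
Group 5: ranking walks positions 1-3-2-4; Janssen is ranked above Gupta even though Gupta lies between Janssen and the peak Ferraro on the axis — preferences dip and rise again. Not single-peaked.
Group 6: ranking walks positions 2-4-1-3; Weber is ranked above Janssen even though Janssen lies between Weber and the peak Gupta on the axis — preferences dip and rise again. Not single-peaked.
Group 7 (peak Janssen at position 3): ranking walks positions 3-2-1-4, expanding outward from the peak — single-peaked.
Group 1 violates single-peakedness, so the profile is not single-peaked on this axis.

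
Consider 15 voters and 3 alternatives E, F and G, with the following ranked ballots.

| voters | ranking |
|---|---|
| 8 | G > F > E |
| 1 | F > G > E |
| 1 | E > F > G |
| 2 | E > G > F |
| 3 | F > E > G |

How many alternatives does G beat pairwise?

G against each rival (15 voters):
G vs E: G, 9–6.
G vs F: 10 to 5, G.
G beats E, F — 2 pairwise wins.

2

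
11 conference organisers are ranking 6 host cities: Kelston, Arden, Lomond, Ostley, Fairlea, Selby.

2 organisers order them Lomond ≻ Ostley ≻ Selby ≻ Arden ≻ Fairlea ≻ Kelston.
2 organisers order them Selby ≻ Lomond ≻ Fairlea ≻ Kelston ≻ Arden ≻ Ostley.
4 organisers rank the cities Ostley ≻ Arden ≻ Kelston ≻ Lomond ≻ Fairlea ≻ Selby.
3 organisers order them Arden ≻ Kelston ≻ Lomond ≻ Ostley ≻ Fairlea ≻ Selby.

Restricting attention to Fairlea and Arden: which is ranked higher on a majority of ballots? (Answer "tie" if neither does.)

Arden

Ballots ranking Fairlea above Arden: 2.
Ballots ranking Arden above Fairlea: 11 − 2 = 9.
Arden wins the head-to-head 9–2.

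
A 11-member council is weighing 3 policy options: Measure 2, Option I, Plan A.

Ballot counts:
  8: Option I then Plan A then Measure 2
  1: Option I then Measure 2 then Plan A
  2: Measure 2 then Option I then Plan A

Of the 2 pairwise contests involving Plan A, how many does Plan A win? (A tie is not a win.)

Plan A against each rival (11 council members):
Plan A vs Measure 2: Plan A wins 8–3.
Plan A vs Option I: Option I wins 11–0.
Plan A beats Measure 2; loses to Option I — 1 pairwise win.

1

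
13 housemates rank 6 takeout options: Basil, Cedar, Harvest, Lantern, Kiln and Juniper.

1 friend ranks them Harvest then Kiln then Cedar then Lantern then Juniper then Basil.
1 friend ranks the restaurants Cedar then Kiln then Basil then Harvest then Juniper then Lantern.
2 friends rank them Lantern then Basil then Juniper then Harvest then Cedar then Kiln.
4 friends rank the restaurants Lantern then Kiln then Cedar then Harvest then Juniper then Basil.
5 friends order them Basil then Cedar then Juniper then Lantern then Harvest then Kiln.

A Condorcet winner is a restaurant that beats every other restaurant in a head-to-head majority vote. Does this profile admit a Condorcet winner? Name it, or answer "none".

Head-to-head results (13 friends):
Basil vs Cedar: Basil wins 7–6.
Basil vs Harvest: Basil wins 8–5.
Basil vs Lantern: 1+5 = 6 for Basil, 7 for Lantern — Lantern by 7–6.
Basil–Kiln: Basil 7–6.
Basil vs Juniper: Basil is ranked higher on 1+2+5 = 8 ballots, Juniper on 5. Basil wins 8–5.
Cedar vs Harvest: Cedar wins 10–3.
Cedar vs Lantern: Cedar is ranked higher on 1+1+5 = 7 ballots, Lantern on 6. Cedar wins 7–6.
Cedar–Kiln: Cedar 8–5.
Cedar vs Juniper: Cedar, 11–2.
Harvest vs Lantern: Harvest preferred on 1+1 = 2 ballots; Lantern wins 11–2.
Harvest–Kiln: Harvest 8–5.
Harvest vs Juniper: Juniper, 7–6.
Lantern–Kiln: Lantern 11–2.
Lantern vs Juniper: Lantern preferred on 1+2+4 = 7 ballots; Lantern wins 7–6.
Kiln vs Juniper: 6 to 7, Juniper.
Every restaurant loses at least once (Basil loses to Lantern; Cedar loses to Basil; Harvest loses to Basil; Lantern loses to Cedar; Kiln loses to Basil; Juniper loses to Basil). The majority relation contains the cycle Basil → Cedar → Lantern → Basil, so there is no Condorcet winner.

none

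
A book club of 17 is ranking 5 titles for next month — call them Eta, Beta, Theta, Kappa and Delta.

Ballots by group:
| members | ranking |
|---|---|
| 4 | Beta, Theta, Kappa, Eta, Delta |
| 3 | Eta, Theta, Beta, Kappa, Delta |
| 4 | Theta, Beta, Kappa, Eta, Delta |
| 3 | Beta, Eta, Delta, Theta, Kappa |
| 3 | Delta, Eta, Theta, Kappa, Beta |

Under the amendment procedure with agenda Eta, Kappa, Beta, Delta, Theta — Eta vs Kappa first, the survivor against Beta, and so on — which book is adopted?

Round 1: Eta vs Kappa — 9–8, Eta advances.
Round 2: Eta vs Beta — 6–11, Beta advances.
Round 3: Beta vs Delta — 14–3, Beta advances.
Round 4: Beta vs Theta — 7–10, Theta advances.
Theta survives the agenda.

Theta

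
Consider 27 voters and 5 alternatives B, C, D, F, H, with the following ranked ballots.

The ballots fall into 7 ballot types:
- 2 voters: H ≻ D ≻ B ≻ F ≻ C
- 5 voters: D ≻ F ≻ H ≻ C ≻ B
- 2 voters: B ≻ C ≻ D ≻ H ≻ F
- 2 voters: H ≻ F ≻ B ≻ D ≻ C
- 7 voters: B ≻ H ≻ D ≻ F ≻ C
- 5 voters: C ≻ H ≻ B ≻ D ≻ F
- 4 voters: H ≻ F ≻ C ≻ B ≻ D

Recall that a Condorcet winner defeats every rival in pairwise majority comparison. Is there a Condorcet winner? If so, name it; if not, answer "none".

Head-to-head results (27 voters):
B–C: C 14–13.
B vs D: B wins 20–7.
B vs F: B, 16–11.
B vs H: H, 18–9.
C–D: D 16–11.
C vs F: F wins 20–7.
C–H: H 20–7.
D–F: D 21–6.
D vs H: H wins 20–7.
F vs H: H, 22–5.
H beats each of B, C, D, F — H is the Condorcet winner.

H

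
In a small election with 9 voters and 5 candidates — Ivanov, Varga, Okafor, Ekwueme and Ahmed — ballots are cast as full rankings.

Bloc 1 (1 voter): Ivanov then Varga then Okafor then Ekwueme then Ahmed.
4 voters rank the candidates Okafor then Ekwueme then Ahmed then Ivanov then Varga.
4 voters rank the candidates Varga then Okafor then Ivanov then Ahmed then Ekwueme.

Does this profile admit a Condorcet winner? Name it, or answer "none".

none

Check each pair by majority over 9 ballots:
Ivanov vs Varga: 1+4 = 5 for Ivanov, 4 for Varga — Ivanov by 5–4.
Ivanov vs Okafor: 1 to 8, Okafor.
Ivanov vs Ekwueme: Ivanov preferred on 1+4 = 5 ballots; Ivanov wins 5–4.
Ivanov vs Ahmed: 1+4 = 5 for Ivanov, 4 for Ahmed — Ivanov by 5–4.
Varga vs Okafor: 5 to 4, Varga.
Varga vs Ekwueme: Varga preferred on 1+4 = 5 ballots; Varga wins 5–4.
Varga vs Ahmed: Varga is ranked higher on 1+4 = 5 ballots, Ahmed on 4. Varga wins 5–4.
Okafor vs Ekwueme: 1+4+4 = 9 for Okafor, 0 for Ekwueme — Okafor by 9–0.
Okafor vs Ahmed: 9 to 0, Okafor.
Ekwueme vs Ahmed: 1+4 = 5 for Ekwueme, 4 for Ahmed — Ekwueme by 5–4.
Each candidate drops at least one matchup (Ivanov loses to Okafor; Varga loses to Ivanov; Okafor loses to Varga; Ekwueme loses to Ivanov; Ahmed loses to Ivanov); the cycle Ivanov → Varga → Okafor → Ivanov rules out a Condorcet winner.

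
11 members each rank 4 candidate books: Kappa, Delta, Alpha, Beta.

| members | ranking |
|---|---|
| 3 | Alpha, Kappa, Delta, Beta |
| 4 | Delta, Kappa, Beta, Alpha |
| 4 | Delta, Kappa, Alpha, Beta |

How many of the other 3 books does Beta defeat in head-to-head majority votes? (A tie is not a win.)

Beta against each rival (11 members):
Beta–Kappa: Kappa 11–0.
Beta vs Delta: Beta is ranked higher on 0 ballots, Delta on 11. Delta wins 11–0.
Beta vs Alpha: 4 to 7, Alpha.
Beta beats no one; loses to Kappa, Delta, Alpha — 0 pairwise wins.

0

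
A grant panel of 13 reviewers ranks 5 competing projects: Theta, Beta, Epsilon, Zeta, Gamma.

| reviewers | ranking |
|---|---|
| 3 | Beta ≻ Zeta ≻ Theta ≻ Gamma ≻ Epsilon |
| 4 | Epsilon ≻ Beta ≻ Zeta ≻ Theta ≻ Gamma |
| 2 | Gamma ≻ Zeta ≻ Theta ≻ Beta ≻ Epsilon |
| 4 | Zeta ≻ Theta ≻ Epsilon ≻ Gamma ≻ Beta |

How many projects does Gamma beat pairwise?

Gamma against each rival (13 reviewers):
Gamma vs Theta: 2 for Gamma, 11 for Theta — Theta by 11–2.
Gamma vs Beta: Gamma is ranked higher on 2+4 = 6 ballots, Beta on 7. Beta wins 7–6.
Gamma vs Epsilon: Gamma is ranked higher on 3+2 = 5 ballots, Epsilon on 8. Epsilon wins 8–5.
Gamma vs Zeta: Zeta, 11–2.
Gamma beats no one; loses to Theta, Beta, Epsilon, Zeta — 0 pairwise wins.

0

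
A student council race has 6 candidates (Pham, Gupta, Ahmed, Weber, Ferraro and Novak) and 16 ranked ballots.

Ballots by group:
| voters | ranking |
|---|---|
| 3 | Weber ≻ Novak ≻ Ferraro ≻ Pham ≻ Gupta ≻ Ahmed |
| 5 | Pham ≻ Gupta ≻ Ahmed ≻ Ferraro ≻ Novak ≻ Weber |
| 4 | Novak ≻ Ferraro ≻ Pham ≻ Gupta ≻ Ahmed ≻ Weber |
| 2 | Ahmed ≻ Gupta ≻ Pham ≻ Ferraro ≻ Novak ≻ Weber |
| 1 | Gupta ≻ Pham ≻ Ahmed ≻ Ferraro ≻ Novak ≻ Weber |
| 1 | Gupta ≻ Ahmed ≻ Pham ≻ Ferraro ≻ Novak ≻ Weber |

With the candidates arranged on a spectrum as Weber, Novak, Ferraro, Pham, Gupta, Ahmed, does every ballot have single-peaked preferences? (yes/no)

Axis positions: Weber=1, Novak=2, Ferraro=3, Pham=4, Gupta=5, Ahmed=6.
Group 1 (peak Weber at position 1): ranking walks positions 1-2-3-4-5-6, expanding outward from the peak — single-peaked.
Group 2 (peak Pham at position 4): ranking walks positions 4-5-6-3-2-1, expanding outward from the peak — single-peaked.
Group 3 (peak Novak at position 2): ranking walks positions 2-3-4-5-6-1, expanding outward from the peak — single-peaked.
Group 4 (peak Ahmed at position 6): ranking walks positions 6-5-4-3-2-1, expanding outward from the peak — single-peaked.
Group 5 (peak Gupta at position 5): ranking walks positions 5-4-6-3-2-1, expanding outward from the peak — single-peaked.
Group 6 (peak Gupta at position 5): ranking walks positions 5-6-4-3-2-1, expanding outward from the peak — single-peaked.
Every ranking is single-peaked on this axis.

yes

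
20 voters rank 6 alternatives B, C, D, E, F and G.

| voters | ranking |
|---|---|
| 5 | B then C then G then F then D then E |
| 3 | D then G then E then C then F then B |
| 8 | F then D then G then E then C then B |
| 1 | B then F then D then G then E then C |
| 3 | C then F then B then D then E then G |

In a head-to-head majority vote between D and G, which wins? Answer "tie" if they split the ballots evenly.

D

Ballots ranking D above G: 3 + 8 + 1 + 3 = 15.
Ballots ranking G above D: 20 − 15 = 5.
D wins the head-to-head 15–5.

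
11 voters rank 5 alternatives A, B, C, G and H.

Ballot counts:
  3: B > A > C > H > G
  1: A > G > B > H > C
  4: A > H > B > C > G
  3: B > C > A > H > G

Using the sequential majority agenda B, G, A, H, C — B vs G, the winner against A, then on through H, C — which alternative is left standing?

Round 1: B vs G — 10–1, B advances.
Round 2: B vs A — 6–5, B advances.
Round 3: B vs H — 7–4, B advances.
Round 4: B vs C — 11–0, B advances.
B survives the agenda.

B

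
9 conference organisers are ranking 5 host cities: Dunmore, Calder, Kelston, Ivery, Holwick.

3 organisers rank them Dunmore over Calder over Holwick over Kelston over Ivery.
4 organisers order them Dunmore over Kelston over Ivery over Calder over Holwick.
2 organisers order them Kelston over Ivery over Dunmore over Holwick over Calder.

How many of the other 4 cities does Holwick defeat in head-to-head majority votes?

0

Holwick against each rival (9 organisers):
Holwick vs Dunmore: Dunmore wins 9–0.
Holwick vs Calder: Holwick is ranked higher on 2 ballots, Calder on 7. Calder wins 7–2.
Holwick vs Kelston: 3 for Holwick, 6 for Kelston — Kelston by 6–3.
Holwick vs Ivery: 3 to 6, Ivery.
Holwick beats no one; loses to Dunmore, Calder, Kelston, Ivery — 0 pairwise wins.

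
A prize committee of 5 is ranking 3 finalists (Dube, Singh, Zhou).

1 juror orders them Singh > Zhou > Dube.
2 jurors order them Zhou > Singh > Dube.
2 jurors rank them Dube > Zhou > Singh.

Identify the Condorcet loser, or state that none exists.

Dube

Pairwise majorities:
Dube vs Singh: 2 to 3, Singh.
Dube vs Zhou: Dube is ranked higher on 2 ballots, Zhou on 3. Zhou wins 3–2.
Singh vs Zhou: Zhou, 4–1.
Dube is beaten in every head-to-head and is the Condorcet loser.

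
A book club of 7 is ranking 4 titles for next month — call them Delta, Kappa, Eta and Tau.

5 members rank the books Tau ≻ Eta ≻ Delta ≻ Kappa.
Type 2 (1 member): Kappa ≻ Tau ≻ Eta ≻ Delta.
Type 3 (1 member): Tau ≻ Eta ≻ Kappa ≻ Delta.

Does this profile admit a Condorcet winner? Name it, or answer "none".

Pairwise majorities:
Delta vs Kappa: Delta is ranked higher on 5 ballots, Kappa on 2. Delta wins 5–2.
Delta vs Eta: Delta is ranked higher on 0 ballots, Eta on 7. Eta wins 7–0.
Delta vs Tau: 0 to 7, Tau.
Kappa vs Eta: Kappa preferred on 1 ballot; Eta wins 6–1.
Kappa vs Tau: Kappa is ranked higher on 1 ballot, Tau on 6. Tau wins 6–1.
Eta vs Tau: Eta is ranked higher on 0 ballots, Tau on 7. Tau wins 7–0.
Only Tau has no losses; Tau is the Condorcet winner.

Tau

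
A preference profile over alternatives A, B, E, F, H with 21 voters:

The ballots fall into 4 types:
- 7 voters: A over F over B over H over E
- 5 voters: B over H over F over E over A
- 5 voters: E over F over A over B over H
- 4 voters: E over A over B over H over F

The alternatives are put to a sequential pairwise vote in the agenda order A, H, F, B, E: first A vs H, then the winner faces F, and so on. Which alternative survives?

E

Round 1: A vs H — 16–5, A advances.
Round 2: A vs F — 11–10, A advances.
Round 3: A vs B — 16–5, A advances.
Round 4: A vs E — 7–14, E advances.
E survives the agenda.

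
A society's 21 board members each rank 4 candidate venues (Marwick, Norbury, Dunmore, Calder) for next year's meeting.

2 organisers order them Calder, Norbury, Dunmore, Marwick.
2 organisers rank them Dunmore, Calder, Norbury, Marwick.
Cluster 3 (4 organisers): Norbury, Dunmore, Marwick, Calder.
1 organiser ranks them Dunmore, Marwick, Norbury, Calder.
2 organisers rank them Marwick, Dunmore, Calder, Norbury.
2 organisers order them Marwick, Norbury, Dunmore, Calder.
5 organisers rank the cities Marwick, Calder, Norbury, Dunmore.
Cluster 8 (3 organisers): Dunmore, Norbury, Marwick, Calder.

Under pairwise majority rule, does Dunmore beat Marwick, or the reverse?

Dunmore

Ballots ranking Dunmore above Marwick: 2 + 2 + 4 + 1 + 3 = 12.
Ballots ranking Marwick above Dunmore: 21 − 12 = 9.
Dunmore wins the head-to-head 12–9.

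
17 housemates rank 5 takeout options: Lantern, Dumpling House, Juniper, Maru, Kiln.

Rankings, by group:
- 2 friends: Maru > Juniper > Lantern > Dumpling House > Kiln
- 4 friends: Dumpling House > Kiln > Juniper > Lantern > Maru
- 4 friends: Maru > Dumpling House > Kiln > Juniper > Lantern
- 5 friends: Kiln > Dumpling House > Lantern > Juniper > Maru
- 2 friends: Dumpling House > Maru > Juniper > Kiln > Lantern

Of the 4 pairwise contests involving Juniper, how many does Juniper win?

2

Juniper against each rival (17 friends):
Juniper vs Lantern: Juniper wins 12–5.
Juniper vs Dumpling House: Juniper is ranked higher on 2 ballots, Dumpling House on 15. Dumpling House wins 15–2.
Juniper vs Maru: Juniper wins 9–8.
Juniper vs Kiln: Juniper preferred on 2+2 = 4 ballots; Kiln wins 13–4.
Juniper beats Lantern, Maru; loses to Dumpling House, Kiln — 2 pairwise wins.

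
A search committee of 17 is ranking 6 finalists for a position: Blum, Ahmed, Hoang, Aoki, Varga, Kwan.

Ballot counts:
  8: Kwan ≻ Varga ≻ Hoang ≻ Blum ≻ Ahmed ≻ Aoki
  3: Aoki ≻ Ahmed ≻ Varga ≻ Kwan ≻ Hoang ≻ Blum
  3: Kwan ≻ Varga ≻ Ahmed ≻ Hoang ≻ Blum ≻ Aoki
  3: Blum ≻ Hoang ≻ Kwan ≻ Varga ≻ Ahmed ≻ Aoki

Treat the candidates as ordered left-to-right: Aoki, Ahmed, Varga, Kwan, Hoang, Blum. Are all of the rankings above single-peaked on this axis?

yes

Axis positions: Aoki=1, Ahmed=2, Varga=3, Kwan=4, Hoang=5, Blum=6.
Group 1 (peak Kwan at position 4): ranking walks positions 4-3-5-6-2-1, expanding outward from the peak — single-peaked.
Group 2 (peak Aoki at position 1): ranking walks positions 1-2-3-4-5-6, expanding outward from the peak — single-peaked.
Group 3 (peak Kwan at position 4): ranking walks positions 4-3-2-5-6-1, expanding outward from the peak — single-peaked.
Group 4 (peak Blum at position 6): ranking walks positions 6-5-4-3-2-1, expanding outward from the peak — single-peaked.
Every ranking is single-peaked on this axis.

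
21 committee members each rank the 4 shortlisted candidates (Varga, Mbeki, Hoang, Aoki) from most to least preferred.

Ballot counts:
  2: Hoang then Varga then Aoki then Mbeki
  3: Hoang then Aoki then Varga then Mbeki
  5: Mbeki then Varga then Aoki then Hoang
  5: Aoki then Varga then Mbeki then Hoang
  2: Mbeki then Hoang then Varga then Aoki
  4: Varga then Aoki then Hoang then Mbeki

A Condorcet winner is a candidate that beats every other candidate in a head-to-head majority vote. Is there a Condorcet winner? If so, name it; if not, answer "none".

Varga

Check each pair by majority over 21 ballots:
Varga vs Mbeki: Varga, 14–7.
Varga vs Hoang: Varga, 14–7.
Varga vs Aoki: Varga wins 13–8.
Mbeki vs Hoang: Mbeki wins 12–9.
Mbeki vs Aoki: Aoki, 14–7.
Hoang vs Aoki: Aoki wins 14–7.
Only Varga has no losses; Varga is the Condorcet winner.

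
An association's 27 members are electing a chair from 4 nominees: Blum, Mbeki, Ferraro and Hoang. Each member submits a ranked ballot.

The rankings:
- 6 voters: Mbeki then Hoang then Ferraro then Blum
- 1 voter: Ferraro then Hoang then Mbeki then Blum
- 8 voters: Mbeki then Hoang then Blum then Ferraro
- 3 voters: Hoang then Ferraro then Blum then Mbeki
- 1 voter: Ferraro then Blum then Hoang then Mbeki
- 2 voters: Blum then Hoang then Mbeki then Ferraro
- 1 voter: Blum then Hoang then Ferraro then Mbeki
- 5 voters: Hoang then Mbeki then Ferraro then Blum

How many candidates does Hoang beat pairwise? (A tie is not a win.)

Hoang against each rival (27 voters):
Hoang vs Blum: Hoang, 23–4.
Hoang–Mbeki: Mbeki 14–13.
Hoang vs Ferraro: Hoang is ranked higher on 6+8+3+2+1+5 = 25 ballots, Ferraro on 2. Hoang wins 25–2.
Hoang beats Blum, Ferraro; loses to Mbeki — 2 pairwise wins.

2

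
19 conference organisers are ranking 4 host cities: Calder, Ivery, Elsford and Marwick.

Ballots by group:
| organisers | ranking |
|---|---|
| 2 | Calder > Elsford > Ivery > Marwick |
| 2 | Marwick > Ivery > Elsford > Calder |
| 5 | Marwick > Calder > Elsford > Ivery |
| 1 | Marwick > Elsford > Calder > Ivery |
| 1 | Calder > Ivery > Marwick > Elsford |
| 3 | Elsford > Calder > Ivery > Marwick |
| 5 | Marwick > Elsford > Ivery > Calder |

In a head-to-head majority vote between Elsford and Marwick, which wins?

Marwick

Ballots ranking Elsford above Marwick: 2 + 3 = 5.
Ballots ranking Marwick above Elsford: 19 − 5 = 14.
Marwick wins the head-to-head 14–5.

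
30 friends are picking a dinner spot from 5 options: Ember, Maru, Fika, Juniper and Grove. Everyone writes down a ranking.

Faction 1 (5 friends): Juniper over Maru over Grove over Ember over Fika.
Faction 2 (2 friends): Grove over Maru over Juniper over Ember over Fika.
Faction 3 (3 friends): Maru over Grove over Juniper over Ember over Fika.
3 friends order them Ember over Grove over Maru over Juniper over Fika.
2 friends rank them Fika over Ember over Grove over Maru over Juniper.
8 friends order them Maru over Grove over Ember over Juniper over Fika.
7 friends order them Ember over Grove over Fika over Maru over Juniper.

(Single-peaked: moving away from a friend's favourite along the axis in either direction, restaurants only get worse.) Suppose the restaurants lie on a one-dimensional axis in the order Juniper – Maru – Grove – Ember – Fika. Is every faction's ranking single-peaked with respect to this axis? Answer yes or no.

yes

Axis positions: Juniper=1, Maru=2, Grove=3, Ember=4, Fika=5.
Faction 1 (peak Juniper at position 1): ranking walks positions 1-2-3-4-5, expanding outward from the peak — single-peaked.
Faction 2 (peak Grove at position 3): ranking walks positions 3-2-1-4-5, expanding outward from the peak — single-peaked.
Faction 3 (peak Maru at position 2): ranking walks positions 2-3-1-4-5, expanding outward from the peak — single-peaked.
Faction 4 (peak Ember at position 4): ranking walks positions 4-3-2-1-5, expanding outward from the peak — single-peaked.
Faction 5 (peak Fika at position 5): ranking walks positions 5-4-3-2-1, expanding outward from the peak — single-peaked.
Faction 6 (peak Maru at position 2): ranking walks positions 2-3-4-1-5, expanding outward from the peak — single-peaked.
Faction 7 (peak Ember at position 4): ranking walks positions 4-3-5-2-1, expanding outward from the peak — single-peaked.
Every ranking is single-peaked on this axis.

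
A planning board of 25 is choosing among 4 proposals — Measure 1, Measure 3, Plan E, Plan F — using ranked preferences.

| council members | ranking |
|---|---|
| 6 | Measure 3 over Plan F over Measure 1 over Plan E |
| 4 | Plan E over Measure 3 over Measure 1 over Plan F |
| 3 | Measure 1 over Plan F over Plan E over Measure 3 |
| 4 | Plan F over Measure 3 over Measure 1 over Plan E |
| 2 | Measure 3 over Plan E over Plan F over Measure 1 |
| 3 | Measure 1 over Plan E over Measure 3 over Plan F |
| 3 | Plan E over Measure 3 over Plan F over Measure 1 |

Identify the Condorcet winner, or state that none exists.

Pairwise majorities:
Measure 1 vs Measure 3: 6 to 19, Measure 3.
Measure 1 vs Plan E: Measure 1, 16–9.
Measure 1 vs Plan F: Plan F wins 15–10.
Measure 3–Plan E: Plan E 13–12.
Measure 3–Plan F: Measure 3 18–7.
Plan E vs Plan F: Plan E is ranked higher on 4+2+3+3 = 12 ballots, Plan F on 13. Plan F wins 13–12.
Every option loses at least once (Measure 1 loses to Measure 3; Measure 3 loses to Plan E; Plan E loses to Measure 1; Plan F loses to Measure 3). The majority relation contains the cycle Measure 1 > Plan E > Measure 3 > Measure 1, so there is no Condorcet winner.

none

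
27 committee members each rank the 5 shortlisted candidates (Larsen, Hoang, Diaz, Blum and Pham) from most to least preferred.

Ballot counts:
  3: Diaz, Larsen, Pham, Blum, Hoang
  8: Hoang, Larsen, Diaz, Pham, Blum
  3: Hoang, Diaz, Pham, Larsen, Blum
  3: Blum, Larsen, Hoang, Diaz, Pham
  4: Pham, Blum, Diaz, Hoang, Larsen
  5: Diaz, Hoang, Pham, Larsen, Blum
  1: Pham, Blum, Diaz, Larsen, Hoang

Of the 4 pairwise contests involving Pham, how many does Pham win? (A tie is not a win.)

Pham against each rival (27 committee members):
Pham vs Larsen: Larsen, 14–13.
Pham vs Hoang: Pham is ranked higher on 3+4+1 = 8 ballots, Hoang on 19. Hoang wins 19–8.
Pham vs Diaz: Diaz, 22–5.
Pham vs Blum: 3+8+3+4+5+1 = 24 for Pham, 3 for Blum — Pham by 24–3.
Pham beats Blum; loses to Larsen, Hoang, Diaz — 1 pairwise win.

1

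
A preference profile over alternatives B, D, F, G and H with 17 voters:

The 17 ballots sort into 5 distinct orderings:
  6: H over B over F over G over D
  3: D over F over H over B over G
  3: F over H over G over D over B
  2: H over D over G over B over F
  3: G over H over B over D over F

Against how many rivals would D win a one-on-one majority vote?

D against each rival (17 voters):
D–B: B 9–8.
D vs F: D preferred on 3+2+3 = 8 ballots; F wins 9–8.
D vs G: D preferred on 3+2 = 5 ballots; G wins 12–5.
D vs H: H, 14–3.
D beats no one; loses to B, F, G, H — 0 pairwise wins.

0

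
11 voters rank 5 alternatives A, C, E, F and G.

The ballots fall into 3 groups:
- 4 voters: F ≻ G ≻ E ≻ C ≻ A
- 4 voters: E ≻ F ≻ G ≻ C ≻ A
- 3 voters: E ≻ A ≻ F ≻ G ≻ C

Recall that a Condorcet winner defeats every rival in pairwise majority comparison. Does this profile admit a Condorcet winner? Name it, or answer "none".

E

Pairwise majorities:
A vs C: 3 to 8, C.
A vs E: 0 for A, 11 for E — E by 11–0.
A–F: F 8–3.
A vs G: A is ranked higher on 3 ballots, G on 8. G wins 8–3.
C vs E: C preferred on 0 ballots; E wins 11–0.
C vs F: C preferred on 0 ballots; F wins 11–0.
C–G: G 11–0.
E vs F: E, 7–4.
E vs G: 4+3 = 7 for E, 4 for G — E by 7–4.
F–G: F 11–0.
E beats each of A, C, F, G — E is the Condorcet winner.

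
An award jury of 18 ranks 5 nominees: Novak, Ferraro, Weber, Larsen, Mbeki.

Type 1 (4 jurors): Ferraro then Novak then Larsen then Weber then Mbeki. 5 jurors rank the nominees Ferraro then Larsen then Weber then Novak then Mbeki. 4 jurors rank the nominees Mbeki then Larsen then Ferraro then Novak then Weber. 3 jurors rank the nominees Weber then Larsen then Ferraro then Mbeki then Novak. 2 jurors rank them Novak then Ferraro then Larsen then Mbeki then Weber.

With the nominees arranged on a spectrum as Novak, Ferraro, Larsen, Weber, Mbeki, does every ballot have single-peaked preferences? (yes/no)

Axis positions: Novak=1, Ferraro=2, Larsen=3, Weber=4, Mbeki=5.
Type 1 (peak Ferraro at position 2): ranking walks positions 2-1-3-4-5, expanding outward from the peak — single-peaked.
Type 2 (peak Ferraro at position 2): ranking walks positions 2-3-4-1-5, expanding outward from the peak — single-peaked.
Type 3: ranking walks positions 5-3-2-1-4; Larsen is ranked above Weber even though Weber lies between Larsen and the peak Mbeki on the axis — preferences dip and rise again. Not single-peaked.
Type 4 (peak Weber at position 4): ranking walks positions 4-3-2-5-1, expanding outward from the peak — single-peaked.
Type 5: ranking walks positions 1-2-3-5-4; Mbeki is ranked above Weber even though Weber lies between Mbeki and the peak Novak on the axis — preferences dip and rise again. Not single-peaked.
Type 3 violates single-peakedness, so the profile is not single-peaked on this axis.

no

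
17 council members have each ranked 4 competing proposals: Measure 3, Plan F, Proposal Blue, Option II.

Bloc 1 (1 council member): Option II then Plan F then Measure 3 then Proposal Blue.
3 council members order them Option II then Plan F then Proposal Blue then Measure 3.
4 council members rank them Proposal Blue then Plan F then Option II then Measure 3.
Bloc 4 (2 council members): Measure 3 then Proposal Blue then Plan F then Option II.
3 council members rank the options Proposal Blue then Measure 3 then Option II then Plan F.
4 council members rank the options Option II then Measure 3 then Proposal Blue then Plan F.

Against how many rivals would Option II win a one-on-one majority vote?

Option II against each rival (17 council members):
Option II vs Measure 3: Option II wins 12–5.
Option II vs Plan F: Option II preferred on 1+3+3+4 = 11 ballots; Option II wins 11–6.
Option II vs Proposal Blue: Option II is ranked higher on 1+3+4 = 8 ballots, Proposal Blue on 9. Proposal Blue wins 9–8.
Option II beats Measure 3, Plan F; loses to Proposal Blue — 2 pairwise wins.

2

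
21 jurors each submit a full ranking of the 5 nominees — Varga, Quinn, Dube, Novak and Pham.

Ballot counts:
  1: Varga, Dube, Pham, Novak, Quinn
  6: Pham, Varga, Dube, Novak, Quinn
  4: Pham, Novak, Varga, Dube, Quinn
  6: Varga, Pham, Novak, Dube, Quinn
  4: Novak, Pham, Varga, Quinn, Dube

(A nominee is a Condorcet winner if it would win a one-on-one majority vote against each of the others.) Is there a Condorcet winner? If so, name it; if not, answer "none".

Pairwise majorities:
Varga vs Quinn: 1+6+4+6+4 = 21 for Varga, 0 for Quinn — Varga by 21–0.
Varga vs Dube: Varga, 21–0.
Varga vs Novak: Varga wins 13–8.
Varga vs Pham: Pham wins 14–7.
Quinn vs Dube: Quinn is ranked higher on 4 ballots, Dube on 17. Dube wins 17–4.
Quinn vs Novak: Quinn is ranked higher on 0 ballots, Novak on 21. Novak wins 21–0.
Quinn vs Pham: Pham wins 21–0.
Dube vs Novak: 7 to 14, Novak.
Dube vs Pham: Pham wins 20–1.
Novak vs Pham: 4 for Novak, 17 for Pham — Pham by 17–4.
Pham beats each of Varga, Quinn, Dube, Novak — Pham is the Condorcet winner.

Pham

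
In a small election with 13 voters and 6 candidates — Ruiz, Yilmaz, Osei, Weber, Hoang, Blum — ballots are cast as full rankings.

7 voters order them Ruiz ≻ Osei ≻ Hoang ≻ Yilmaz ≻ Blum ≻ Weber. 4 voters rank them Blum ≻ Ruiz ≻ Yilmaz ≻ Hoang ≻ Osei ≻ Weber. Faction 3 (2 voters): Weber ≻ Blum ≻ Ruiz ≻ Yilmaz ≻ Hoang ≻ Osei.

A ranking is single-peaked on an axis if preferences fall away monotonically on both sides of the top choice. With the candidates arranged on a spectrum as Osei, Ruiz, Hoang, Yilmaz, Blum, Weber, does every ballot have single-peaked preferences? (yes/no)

Axis positions: Osei=1, Ruiz=2, Hoang=3, Yilmaz=4, Blum=5, Weber=6.
Faction 1 (peak Ruiz at position 2): ranking walks positions 2-1-3-4-5-6, expanding outward from the peak — single-peaked.
Faction 2: ranking walks positions 5-2-4-3-1-6; Ruiz is ranked above Yilmaz even though Yilmaz lies between Ruiz and the peak Blum on the axis — preferences dip and rise again. Not single-peaked.
Faction 3: ranking walks positions 6-5-2-4-3-1; Ruiz is ranked above Yilmaz even though Yilmaz lies between Ruiz and the peak Weber on the axis — preferences dip and rise again. Not single-peaked.
Faction 2 violates single-peakedness, so the profile is not single-peaked on this axis.

no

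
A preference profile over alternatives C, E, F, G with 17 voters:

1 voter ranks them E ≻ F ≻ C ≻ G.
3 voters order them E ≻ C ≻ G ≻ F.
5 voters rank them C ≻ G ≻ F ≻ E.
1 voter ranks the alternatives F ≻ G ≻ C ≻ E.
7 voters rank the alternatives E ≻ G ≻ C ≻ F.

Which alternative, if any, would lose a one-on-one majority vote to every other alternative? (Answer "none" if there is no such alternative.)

F

Head-to-head results (17 voters):
C vs E: 6 to 11, E.
C vs F: 15 to 2, C.
C vs G: C, 9–8.
E vs F: 1+3+7 = 11 for E, 6 for F — E by 11–6.
E vs G: E preferred on 1+3+7 = 11 ballots; E wins 11–6.
F vs G: 1+1 = 2 for F, 15 for G — G by 15–2.
F loses to every other alternative — it is the Condorcet loser.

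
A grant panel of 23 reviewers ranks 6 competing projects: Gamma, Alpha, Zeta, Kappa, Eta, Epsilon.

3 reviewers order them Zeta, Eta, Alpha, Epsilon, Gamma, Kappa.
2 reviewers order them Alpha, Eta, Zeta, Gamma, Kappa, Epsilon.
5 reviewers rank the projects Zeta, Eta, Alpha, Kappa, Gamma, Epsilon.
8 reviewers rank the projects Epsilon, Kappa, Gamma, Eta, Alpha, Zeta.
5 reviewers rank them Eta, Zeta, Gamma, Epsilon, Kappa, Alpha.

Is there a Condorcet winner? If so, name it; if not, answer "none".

Eta

Check each pair by majority over 23 ballots:
Gamma vs Alpha: 8+5 = 13 for Gamma, 10 for Alpha — Gamma by 13–10.
Gamma vs Zeta: Gamma preferred on 8 ballots; Zeta wins 15–8.
Gamma vs Kappa: 10 to 13, Kappa.
Gamma vs Eta: 8 for Gamma, 15 for Eta — Eta by 15–8.
Gamma vs Epsilon: Gamma preferred on 2+5+5 = 12 ballots; Gamma wins 12–11.
Alpha vs Zeta: Alpha preferred on 2+8 = 10 ballots; Zeta wins 13–10.
Alpha vs Kappa: Alpha is ranked higher on 3+2+5 = 10 ballots, Kappa on 13. Kappa wins 13–10.
Alpha vs Eta: 2 for Alpha, 21 for Eta — Eta by 21–2.
Alpha vs Epsilon: Alpha is ranked higher on 3+2+5 = 10 ballots, Epsilon on 13. Epsilon wins 13–10.
Zeta vs Kappa: 15 to 8, Zeta.
Zeta vs Eta: 8 to 15, Eta.
Zeta vs Epsilon: Zeta is ranked higher on 3+2+5+5 = 15 ballots, Epsilon on 8. Zeta wins 15–8.
Kappa vs Eta: 8 to 15, Eta.
Kappa vs Epsilon: 2+5 = 7 for Kappa, 16 for Epsilon — Epsilon by 16–7.
Eta vs Epsilon: Eta preferred on 3+2+5+5 = 15 ballots; Eta wins 15–8.
Eta beats each of Gamma, Alpha, Zeta, Kappa, Epsilon — Eta is the Condorcet winner.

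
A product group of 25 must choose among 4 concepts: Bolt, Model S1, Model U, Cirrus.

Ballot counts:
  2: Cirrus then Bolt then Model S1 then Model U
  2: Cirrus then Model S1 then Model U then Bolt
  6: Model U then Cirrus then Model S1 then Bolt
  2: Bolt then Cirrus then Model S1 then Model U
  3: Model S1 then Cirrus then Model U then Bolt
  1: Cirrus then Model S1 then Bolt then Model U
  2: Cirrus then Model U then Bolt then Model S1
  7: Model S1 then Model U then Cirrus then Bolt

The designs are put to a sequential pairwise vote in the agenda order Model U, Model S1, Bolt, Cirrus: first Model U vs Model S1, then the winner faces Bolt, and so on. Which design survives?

Cirrus

Round 1: Model U vs Model S1 — 8–17, Model S1 advances.
Round 2: Model S1 vs Bolt — 19–6, Model S1 advances.
Round 3: Model S1 vs Cirrus — 10–15, Cirrus advances.
The agenda winner is Cirrus.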